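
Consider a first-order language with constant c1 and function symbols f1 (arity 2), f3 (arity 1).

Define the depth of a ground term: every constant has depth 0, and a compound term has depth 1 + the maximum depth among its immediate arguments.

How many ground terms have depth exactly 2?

Let N_k count ground terms of depth at most k. Each non-constant term of depth ≤ k is some function symbol applied to depth-≤(k−1) arguments, giving N_k = 1 + N_{k-1}^2 + N_{k-1}.
N_0 = 1
N_1 = 1 + 1^2 + 1 = 3
N_2 = 1 + 3^2 + 3 = 13
Terms of depth exactly 2: N_2 − N_1 = 13 − 3 = 10.

10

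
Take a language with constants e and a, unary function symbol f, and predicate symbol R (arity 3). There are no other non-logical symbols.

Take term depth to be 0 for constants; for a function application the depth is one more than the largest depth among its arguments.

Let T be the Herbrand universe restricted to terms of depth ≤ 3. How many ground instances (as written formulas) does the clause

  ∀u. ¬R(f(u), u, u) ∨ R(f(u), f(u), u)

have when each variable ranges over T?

8

Ground terms of depth ≤ 3:
  Let N_k = |{terms of depth ≤ k}|. Then N_0 = 2 and N_k = 2 + N_{k-1} for k ≥ 1 (one summand per function symbol, arity giving the exponent).
  N_0 = 2
  N_1 = 2 + 2 = 4
  N_2 = 2 + 4 = 6
  N_3 = 2 + 6 = 8
  Explicitly: e, a, f(e), f(a), f(f(e)), f(f(a)), f(f(f(e))), f(f(f(a))).
So there are 8 ground terms available for substitution.
The clause has 1 distinct variable (u), which appears in the body. In the free term algebra distinct substitutions yield syntactically distinct ground instances.
Number of ground instances = 8.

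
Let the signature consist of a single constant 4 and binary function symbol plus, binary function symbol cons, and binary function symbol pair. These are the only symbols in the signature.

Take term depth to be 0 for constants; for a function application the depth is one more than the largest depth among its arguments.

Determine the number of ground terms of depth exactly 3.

Let N_k = |{terms of depth ≤ k}|. Then N_0 = 1 and N_k = 1 + N_{k-1}^2 + N_{k-1}^2 + N_{k-1}^2 for k ≥ 1 (one summand per function symbol, arity giving the exponent).
N_0 = 1
N_1 = 1 + 1^2 + 1^2 + 1^2 = 4
N_2 = 1 + 4^2 + 4^2 + 4^2 = 49
N_3 = 1 + 49^2 + 49^2 + 49^2 = 7204
Terms of depth exactly 3: N_3 − N_2 = 7204 − 49 = 7155.

7155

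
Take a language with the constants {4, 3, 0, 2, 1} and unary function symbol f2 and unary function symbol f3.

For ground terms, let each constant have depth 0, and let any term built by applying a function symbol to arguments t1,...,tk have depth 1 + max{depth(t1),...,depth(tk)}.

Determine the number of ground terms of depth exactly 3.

If N_k denotes the number of depth-≤k ground terms, the 5 constants give N_0 = 5, and each function symbol of arity r contributes N_{k-1}^r new terms at level k: N_k = 5 + N_{k-1} + N_{k-1}.
N_0 = 5
N_1 = 5 + 5 + 5 = 15
N_2 = 5 + 15 + 15 = 35
N_3 = 5 + 35 + 35 = 75
Terms of depth exactly 3: N_3 − N_2 = 75 − 35 = 40.

40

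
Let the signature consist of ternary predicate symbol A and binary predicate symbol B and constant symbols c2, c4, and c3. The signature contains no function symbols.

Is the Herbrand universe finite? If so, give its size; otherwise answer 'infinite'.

There are no function symbols, so every ground term is one of the 3 constants.
The Herbrand universe is {c2, c4, c3}, which is finite with 3 elements.

3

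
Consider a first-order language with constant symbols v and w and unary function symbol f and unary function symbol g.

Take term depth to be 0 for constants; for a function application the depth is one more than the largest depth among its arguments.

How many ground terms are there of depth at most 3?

If N_k denotes the number of depth-≤k ground terms, the 2 constants give N_0 = 2, and each function symbol of arity r contributes N_{k-1}^r new terms at level k: N_k = 2 + N_{k-1} + N_{k-1}.
N_0 = 2
N_1 = 2 + 2 + 2 = 6
N_2 = 2 + 6 + 6 = 14
N_3 = 2 + 14 + 14 = 30

30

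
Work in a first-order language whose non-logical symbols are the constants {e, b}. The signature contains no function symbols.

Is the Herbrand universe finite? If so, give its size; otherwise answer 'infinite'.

2

There are no function symbols, so every ground term is one of the 2 constants.
The Herbrand universe is {e, b}, which is finite with 2 elements.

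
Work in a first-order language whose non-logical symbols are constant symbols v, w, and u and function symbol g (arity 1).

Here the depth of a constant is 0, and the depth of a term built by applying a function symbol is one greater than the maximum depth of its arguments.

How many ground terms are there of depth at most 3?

If N_k denotes the number of depth-≤k ground terms, the 3 constants give N_0 = 3, and each function symbol of arity r contributes N_{k-1}^r new terms at level k: N_k = 3 + N_{k-1}.
N_0 = 3
N_1 = 3 + 3 = 6
N_2 = 3 + 6 = 9
N_3 = 3 + 9 = 12
Explicitly: v, w, u, g(v), g(w), g(u), g(g(v)), g(g(w)), g(g(u)), g(g(g(v))), g(g(g(w))), g(g(g(u))).

12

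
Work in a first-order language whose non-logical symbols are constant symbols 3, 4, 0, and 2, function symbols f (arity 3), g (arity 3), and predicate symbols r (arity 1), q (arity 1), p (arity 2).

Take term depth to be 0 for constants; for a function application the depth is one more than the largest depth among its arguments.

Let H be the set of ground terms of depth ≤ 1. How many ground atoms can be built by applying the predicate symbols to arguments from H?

17688

First count ground terms of depth ≤ 1.
Count level by level. With function symbols f/3, g/3, the terms of depth ≤ k are the 4 constants together with each function applied to depth-≤(k−1) tuples, so N_k = 4 + N_{k-1}^3 + N_{k-1}^3.
N_0 = 4
N_1 = 4 + 4^3 + 4^3 = 132
So |H| = 132.
For each predicate symbol, the number of ground atoms is |H| raised to its arity; summing:
  r: 132;  q: 132;  p: 132^2 = 17424
Total ground atoms: 132 + 132 + 17424 = 17688.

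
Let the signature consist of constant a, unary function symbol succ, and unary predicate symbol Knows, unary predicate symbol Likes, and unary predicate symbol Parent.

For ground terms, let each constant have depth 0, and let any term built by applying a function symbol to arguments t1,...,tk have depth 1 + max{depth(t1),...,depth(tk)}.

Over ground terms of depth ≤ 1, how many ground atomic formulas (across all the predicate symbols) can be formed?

6

First count ground terms of depth ≤ 1.
Count level by level. With function symbols succ/1, the terms of depth ≤ k are the 1 constant together with each function applied to depth-≤(k−1) tuples, so N_k = 1 + N_{k-1}.
N_0 = 1
N_1 = 1 + 1 = 2
Explicitly: a, succ(a).
So |H| = 2.
Ground atoms are formed by filling each argument slot of a predicate with a term from H, so an r-ary predicate gives |H|^r atoms:
  Knows: 2;  Likes: 2;  Parent: 2
Total ground atoms: 2 + 2 + 2 = 6.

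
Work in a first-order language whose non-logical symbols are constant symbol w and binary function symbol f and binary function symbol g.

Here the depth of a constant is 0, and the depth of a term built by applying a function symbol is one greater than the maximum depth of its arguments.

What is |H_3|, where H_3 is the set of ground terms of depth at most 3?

Let N_k = |{terms of depth ≤ k}|. Then N_0 = 1 and N_k = 1 + N_{k-1}^2 + N_{k-1}^2 for k ≥ 1 (one summand per function symbol, arity giving the exponent).
N_0 = 1
N_1 = 1 + 1^2 + 1^2 = 3
N_2 = 1 + 3^2 + 3^2 = 19
N_3 = 1 + 19^2 + 19^2 = 723

723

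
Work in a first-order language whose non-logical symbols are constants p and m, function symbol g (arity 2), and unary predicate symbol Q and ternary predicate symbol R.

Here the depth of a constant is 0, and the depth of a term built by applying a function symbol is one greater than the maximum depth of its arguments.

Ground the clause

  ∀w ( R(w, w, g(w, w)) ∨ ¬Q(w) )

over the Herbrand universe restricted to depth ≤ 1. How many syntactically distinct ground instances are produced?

6

Ground terms of depth ≤ 1:
  Count level by level. With function symbols g/2, the terms of depth ≤ k are the 2 constants together with each function applied to depth-≤(k−1) tuples, so N_k = 2 + N_{k-1}^2.
  N_0 = 2
  N_1 = 2 + 2^2 = 6
  Explicitly: p, m, g(p, p), g(p, m), g(m, p), g(m, m).
So there are 6 ground terms available for substitution.
There is 1 variable to instantiate (w),  occurring in at least one literal, so different choices give different ground instances.
Number of ground instances = 6.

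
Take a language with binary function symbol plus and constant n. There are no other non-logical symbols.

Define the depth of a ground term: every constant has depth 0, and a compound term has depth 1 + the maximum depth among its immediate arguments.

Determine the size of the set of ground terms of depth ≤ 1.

2

Let N_k = |{terms of depth ≤ k}|. Then N_0 = 1 and N_k = 1 + N_{k-1}^2 for k ≥ 1 (one summand per function symbol, arity giving the exponent).
N_0 = 1
N_1 = 1 + 1^2 = 2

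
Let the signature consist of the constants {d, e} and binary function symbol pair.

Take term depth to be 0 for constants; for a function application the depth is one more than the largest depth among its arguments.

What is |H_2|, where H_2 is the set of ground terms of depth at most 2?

Write N_k for the number of ground terms of depth ≤ k. A term of depth ≤ k is either a constant or a function symbol applied to arguments of depth ≤ k−1, so N_k = 2 + N_{k-1}^2.
N_0 = 2
N_1 = 2 + 2^2 = 6
N_2 = 2 + 6^2 = 38

38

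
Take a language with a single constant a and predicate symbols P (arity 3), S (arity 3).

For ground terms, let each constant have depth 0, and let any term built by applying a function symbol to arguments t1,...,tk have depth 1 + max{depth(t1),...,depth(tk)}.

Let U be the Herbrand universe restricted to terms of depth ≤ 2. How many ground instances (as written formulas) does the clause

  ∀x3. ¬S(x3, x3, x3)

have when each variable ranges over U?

1

Ground terms of depth ≤ 2:
  With no function symbols every ground term is a constant, so there is exactly 1 ground term at every depth bound.
  N_0 = 1
  N_1 = 1
  N_2 = 1
  Explicitly: a.
So there is exactly 1 ground term available for substitution.
The clause has 1 distinct variable (x3), which appears in the body. In the free term algebra distinct substitutions yield syntactically distinct ground instances.
Number of ground instances = 1.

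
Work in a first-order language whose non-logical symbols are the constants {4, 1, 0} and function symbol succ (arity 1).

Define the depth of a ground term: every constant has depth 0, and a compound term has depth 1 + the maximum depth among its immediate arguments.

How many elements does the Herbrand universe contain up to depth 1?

If N_k denotes the number of depth-≤k ground terms, the 3 constants give N_0 = 3, and each function symbol of arity r contributes N_{k-1}^r new terms at level k: N_k = 3 + N_{k-1}.
N_0 = 3
N_1 = 3 + 3 = 6
Explicitly: 4, 1, 0, succ(4), succ(1), succ(0).

6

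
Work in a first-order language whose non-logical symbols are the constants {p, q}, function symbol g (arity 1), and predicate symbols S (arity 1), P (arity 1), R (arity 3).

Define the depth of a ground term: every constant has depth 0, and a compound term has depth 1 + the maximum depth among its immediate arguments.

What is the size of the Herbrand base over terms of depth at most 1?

First count ground terms of depth ≤ 1.
Count level by level. With function symbols g/1, the terms of depth ≤ k are the 2 constants together with each function applied to depth-≤(k−1) tuples, so N_k = 2 + N_{k-1}.
N_0 = 2
N_1 = 2 + 2 = 4
So |H| = 4.
Ground atoms are formed by filling each argument slot of a predicate with a term from H, so an r-ary predicate gives |H|^r atoms:
  S: 4;  P: 4;  R: 4^3 = 64
Total ground atoms: 4 + 4 + 64 = 72.

72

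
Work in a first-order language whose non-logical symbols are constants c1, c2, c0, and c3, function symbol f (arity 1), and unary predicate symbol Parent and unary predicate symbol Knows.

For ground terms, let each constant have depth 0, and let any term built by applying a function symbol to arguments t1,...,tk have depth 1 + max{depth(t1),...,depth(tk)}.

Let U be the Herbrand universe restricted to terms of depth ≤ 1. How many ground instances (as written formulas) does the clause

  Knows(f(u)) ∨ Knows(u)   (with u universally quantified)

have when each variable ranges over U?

8

Ground terms of depth ≤ 1:
  Let N_k count ground terms of depth at most k. Each non-constant term of depth ≤ k is some function symbol applied to depth-≤(k−1) arguments, giving N_k = 4 + N_{k-1}.
  N_0 = 4
  N_1 = 4 + 4 = 8
So there are 8 ground terms available for substitution.
The variable u ranges independently over the available ground terms, and distinct assignments produce distinct instances.
Number of ground instances = 8.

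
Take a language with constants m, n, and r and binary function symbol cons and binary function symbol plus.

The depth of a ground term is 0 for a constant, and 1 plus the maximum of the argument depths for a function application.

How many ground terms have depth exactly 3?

1565568

Count level by level. With function symbols cons/2, plus/2, the terms of depth ≤ k are the 3 constants together with each function applied to depth-≤(k−1) tuples, so N_k = 3 + N_{k-1}^2 + N_{k-1}^2.
N_0 = 3
N_1 = 3 + 3^2 + 3^2 = 21
N_2 = 3 + 21^2 + 21^2 = 885
N_3 = 3 + 885^2 + 885^2 = 1566453
Terms of depth exactly 3: N_3 − N_2 = 1566453 − 885 = 1565568.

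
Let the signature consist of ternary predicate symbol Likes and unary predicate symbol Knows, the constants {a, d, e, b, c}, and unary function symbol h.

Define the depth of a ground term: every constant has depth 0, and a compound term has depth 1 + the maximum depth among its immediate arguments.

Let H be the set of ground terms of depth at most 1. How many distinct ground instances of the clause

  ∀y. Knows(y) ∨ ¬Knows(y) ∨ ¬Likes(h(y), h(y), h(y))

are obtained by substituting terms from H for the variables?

10

Ground terms of depth ≤ 1:
  Count level by level. With function symbols h/1, the terms of depth ≤ k are the 5 constants together with each function applied to depth-≤(k−1) tuples, so N_k = 5 + N_{k-1}.
  N_0 = 5
  N_1 = 5 + 5 = 10
So there are 10 ground terms available for substitution.
The variable y ranges independently over the available ground terms, and distinct assignments produce distinct instances.
Number of ground instances = 10.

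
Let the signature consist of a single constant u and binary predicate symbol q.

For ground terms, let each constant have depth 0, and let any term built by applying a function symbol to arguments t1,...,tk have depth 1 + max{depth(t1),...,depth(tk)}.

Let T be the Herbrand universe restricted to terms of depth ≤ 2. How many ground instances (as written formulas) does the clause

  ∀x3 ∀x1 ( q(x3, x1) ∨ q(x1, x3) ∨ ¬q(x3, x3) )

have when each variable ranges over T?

Ground terms of depth ≤ 2:
  With no function symbols every ground term is a constant, so there is exactly 1 ground term at every depth bound.
  N_0 = 1
  N_1 = 1
  N_2 = 1
So there is exactly 1 ground term available for substitution.
There are 2 variables to instantiate (x3, x1), each occurring in at least one literal, so different choices give different ground instances.
Number of ground instances = 1^2 = 1.

1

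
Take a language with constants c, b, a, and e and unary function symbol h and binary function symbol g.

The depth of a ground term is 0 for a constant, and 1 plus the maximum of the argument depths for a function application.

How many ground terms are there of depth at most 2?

604

Let N_k = |{terms of depth ≤ k}|. Then N_0 = 4 and N_k = 4 + N_{k-1} + N_{k-1}^2 for k ≥ 1 (one summand per function symbol, arity giving the exponent).
N_0 = 4
N_1 = 4 + 4 + 4^2 = 24
N_2 = 4 + 24 + 24^2 = 604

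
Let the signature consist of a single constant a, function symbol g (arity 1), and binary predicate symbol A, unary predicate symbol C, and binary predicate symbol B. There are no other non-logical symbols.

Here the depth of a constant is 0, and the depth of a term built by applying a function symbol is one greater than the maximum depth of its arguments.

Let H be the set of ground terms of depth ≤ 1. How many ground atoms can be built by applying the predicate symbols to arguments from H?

10

First count ground terms of depth ≤ 1.
If N_k denotes the number of depth-≤k ground terms, the 1 constant gives N_0 = 1, and each function symbol of arity r contributes N_{k-1}^r new terms at level k: N_k = 1 + N_{k-1}.
N_0 = 1
N_1 = 1 + 1 = 2
So |H| = 2.
Each predicate of arity r yields |H|^r ground atoms (one per choice of an r-tuple from H):
  A: 2^2 = 4;  C: 2;  B: 2^2 = 4
Total ground atoms: 4 + 2 + 4 = 10.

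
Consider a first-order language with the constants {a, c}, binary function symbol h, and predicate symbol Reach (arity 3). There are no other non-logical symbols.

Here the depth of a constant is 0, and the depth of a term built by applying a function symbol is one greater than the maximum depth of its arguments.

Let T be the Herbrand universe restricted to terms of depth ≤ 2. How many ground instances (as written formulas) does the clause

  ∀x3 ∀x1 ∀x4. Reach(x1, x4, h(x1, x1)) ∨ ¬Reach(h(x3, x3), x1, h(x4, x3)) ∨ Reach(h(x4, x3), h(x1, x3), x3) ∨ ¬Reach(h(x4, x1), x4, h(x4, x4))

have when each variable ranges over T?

54872

Ground terms of depth ≤ 2:
  Count level by level. With function symbols h/2, the terms of depth ≤ k are the 2 constants together with each function applied to depth-≤(k−1) tuples, so N_k = 2 + N_{k-1}^2.
  N_0 = 2
  N_1 = 2 + 2^2 = 6
  N_2 = 2 + 6^2 = 38
So there are 38 ground terms available for substitution.
There are 3 variables to instantiate (x3, x1, x4), each occurring in at least one literal, so different choices give different ground instances.
Number of ground instances = 38^3 = 54872.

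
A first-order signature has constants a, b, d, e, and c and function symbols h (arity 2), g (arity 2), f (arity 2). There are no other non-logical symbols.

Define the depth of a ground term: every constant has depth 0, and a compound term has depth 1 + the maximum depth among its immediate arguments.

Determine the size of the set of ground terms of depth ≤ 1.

80

Let N_k = |{terms of depth ≤ k}|. Then N_0 = 5 and N_k = 5 + N_{k-1}^2 + N_{k-1}^2 + N_{k-1}^2 for k ≥ 1 (one summand per function symbol, arity giving the exponent).
N_0 = 5
N_1 = 5 + 5^2 + 5^2 + 5^2 = 80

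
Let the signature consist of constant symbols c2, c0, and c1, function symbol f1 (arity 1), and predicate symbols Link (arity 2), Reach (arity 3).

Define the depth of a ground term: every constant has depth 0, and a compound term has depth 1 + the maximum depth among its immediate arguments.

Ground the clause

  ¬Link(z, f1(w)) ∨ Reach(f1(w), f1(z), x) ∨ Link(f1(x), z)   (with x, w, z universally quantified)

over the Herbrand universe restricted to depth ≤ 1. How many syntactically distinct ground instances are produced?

Ground terms of depth ≤ 1:
  Write N_k for the number of ground terms of depth ≤ k. A term of depth ≤ k is either a constant or a function symbol applied to arguments of depth ≤ k−1, so N_k = 3 + N_{k-1}.
  N_0 = 3
  N_1 = 3 + 3 = 6
So there are 6 ground terms available for substitution.
Each of x, w, z ranges independently over the available ground terms, and distinct assignments produce distinct instances.
Number of ground instances = 6^3 = 216.

216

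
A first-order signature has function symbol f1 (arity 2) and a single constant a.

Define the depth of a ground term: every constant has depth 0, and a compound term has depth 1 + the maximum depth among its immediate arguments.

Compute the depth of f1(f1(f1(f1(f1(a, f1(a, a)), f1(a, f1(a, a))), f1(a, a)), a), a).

depth(f1(a, a)) = 1 + max(0, 0) = 1
depth(f1(a, f1(a, a))) = 1 + max(0, 1) = 2
depth(f1(f1(a, f1(a, a)), f1(a, f1(a, a)))) = 1 + max(2, 2) = 3
depth(f1(f1(f1(a, f1(a, a)), f1(a, f1(a, a))), f1(a, a))) = 1 + max(3, 1) = 4
depth(f1(f1(f1(f1(a, f1(a, a)), f1(a, f1(a, a))), f1(a, a)), a)) = 1 + max(4, 0) = 5
depth(f1(f1(f1(f1(f1(a, f1(a, a)), f1(a, f1(a, a))), f1(a, a)), a), a)) = 1 + max(5, 0) = 6

6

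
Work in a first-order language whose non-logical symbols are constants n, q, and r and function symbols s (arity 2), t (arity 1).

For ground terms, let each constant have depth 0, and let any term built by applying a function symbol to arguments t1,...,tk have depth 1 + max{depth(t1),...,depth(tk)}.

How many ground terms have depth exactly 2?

Let N_k = |{terms of depth ≤ k}|. Then N_0 = 3 and N_k = 3 + N_{k-1}^2 + N_{k-1} for k ≥ 1 (one summand per function symbol, arity giving the exponent).
N_0 = 3
N_1 = 3 + 3^2 + 3 = 15
N_2 = 3 + 15^2 + 15 = 243
Terms of depth exactly 2: N_2 − N_1 = 243 − 15 = 228.

228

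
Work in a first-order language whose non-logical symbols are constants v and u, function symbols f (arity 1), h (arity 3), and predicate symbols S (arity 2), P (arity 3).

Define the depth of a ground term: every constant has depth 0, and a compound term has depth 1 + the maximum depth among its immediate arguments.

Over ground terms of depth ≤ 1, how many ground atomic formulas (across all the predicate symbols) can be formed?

First count ground terms of depth ≤ 1.
If N_k denotes the number of depth-≤k ground terms, the 2 constants give N_0 = 2, and each function symbol of arity r contributes N_{k-1}^r new terms at level k: N_k = 2 + N_{k-1} + N_{k-1}^3.
N_0 = 2
N_1 = 2 + 2 + 2^3 = 12
Explicitly: v, u, f(v), f(u), h(v, v, v), h(v, v, u), h(v, u, v), h(v, u, u), h(u, v, v), h(u, v, u), h(u, u, v), h(u, u, u).
So |H| = 12.
For each predicate symbol, the number of ground atoms is |H| raised to its arity; summing:
  S: 12^2 = 144;  P: 12^3 = 1728
Total ground atoms: 144 + 1728 = 1872.

1872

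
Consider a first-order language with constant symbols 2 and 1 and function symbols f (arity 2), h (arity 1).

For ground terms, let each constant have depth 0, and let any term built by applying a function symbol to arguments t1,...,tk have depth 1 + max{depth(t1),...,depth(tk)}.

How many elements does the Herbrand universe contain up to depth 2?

74

Write N_k for the number of ground terms of depth ≤ k. A term of depth ≤ k is either a constant or a function symbol applied to arguments of depth ≤ k−1, so N_k = 2 + N_{k-1}^2 + N_{k-1}.
N_0 = 2
N_1 = 2 + 2^2 + 2 = 8
N_2 = 2 + 8^2 + 8 = 74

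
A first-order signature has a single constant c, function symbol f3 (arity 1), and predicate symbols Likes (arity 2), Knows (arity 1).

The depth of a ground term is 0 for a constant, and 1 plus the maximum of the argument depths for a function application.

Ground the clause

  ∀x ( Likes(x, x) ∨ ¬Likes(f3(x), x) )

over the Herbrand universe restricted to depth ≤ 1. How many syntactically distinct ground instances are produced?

Ground terms of depth ≤ 1:
  Write N_k for the number of ground terms of depth ≤ k. A term of depth ≤ k is either a constant or a function symbol applied to arguments of depth ≤ k−1, so N_k = 1 + N_{k-1}.
  N_0 = 1
  N_1 = 1 + 1 = 2
  Explicitly: c, f3(c).
So there are 2 ground terms available for substitution.
The body mentions the single quantified variable x; since ground terms form a free algebra, no two substitutions collapse to the same formula.
Number of ground instances = 2.

2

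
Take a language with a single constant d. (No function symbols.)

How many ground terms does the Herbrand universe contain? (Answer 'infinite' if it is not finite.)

There are no function symbols, so the only ground term is the single constant.
The Herbrand universe is {d}, finite with 1 element.

1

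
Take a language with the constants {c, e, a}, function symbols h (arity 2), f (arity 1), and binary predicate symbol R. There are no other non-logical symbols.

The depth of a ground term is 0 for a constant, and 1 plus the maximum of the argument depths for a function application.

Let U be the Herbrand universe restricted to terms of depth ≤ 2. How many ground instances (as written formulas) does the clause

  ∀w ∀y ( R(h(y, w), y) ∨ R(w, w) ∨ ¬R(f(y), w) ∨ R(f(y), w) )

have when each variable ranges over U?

Ground terms of depth ≤ 2:
  Let N_k = |{terms of depth ≤ k}|. Then N_0 = 3 and N_k = 3 + N_{k-1}^2 + N_{k-1} for k ≥ 1 (one summand per function symbol, arity giving the exponent).
  N_0 = 3
  N_1 = 3 + 3^2 + 3 = 15
  N_2 = 3 + 15^2 + 15 = 243
So there are 243 ground terms available for substitution.
Each of w, y ranges independently over the available ground terms, and distinct assignments produce distinct instances.
Number of ground instances = 243^2 = 59049.

59049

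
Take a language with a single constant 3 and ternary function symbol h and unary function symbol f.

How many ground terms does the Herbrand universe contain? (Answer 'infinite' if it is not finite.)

infinite

The signature has at least one function symbol (h, arity 3) and at least one constant (3).
Iterating h gives infinitely many distinct ground terms: 3, h(3, 3, 3), h(h(3, 3, 3), h(3, 3, 3), h(3, 3, 3)), ...
So the Herbrand universe is infinite.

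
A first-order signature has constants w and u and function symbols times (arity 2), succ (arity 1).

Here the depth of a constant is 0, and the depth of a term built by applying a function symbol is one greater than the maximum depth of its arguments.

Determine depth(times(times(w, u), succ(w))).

2

depth(times(w, u)) = 1 + max(0, 0) = 1
depth(succ(w)) = 1 + depth(w) = 1 + 0 = 1
depth(times(times(w, u), succ(w))) = 1 + max(1, 1) = 2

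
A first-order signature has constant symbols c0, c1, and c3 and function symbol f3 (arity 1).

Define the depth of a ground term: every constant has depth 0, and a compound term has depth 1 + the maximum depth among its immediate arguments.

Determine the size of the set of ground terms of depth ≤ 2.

9

Write N_k for the number of ground terms of depth ≤ k. A term of depth ≤ k is either a constant or a function symbol applied to arguments of depth ≤ k−1, so N_k = 3 + N_{k-1}.
N_0 = 3
N_1 = 3 + 3 = 6
N_2 = 3 + 6 = 9
Explicitly: c0, c1, c3, f3(c0), f3(c1), f3(c3), f3(f3(c0)), f3(f3(c1)), f3(f3(c3)).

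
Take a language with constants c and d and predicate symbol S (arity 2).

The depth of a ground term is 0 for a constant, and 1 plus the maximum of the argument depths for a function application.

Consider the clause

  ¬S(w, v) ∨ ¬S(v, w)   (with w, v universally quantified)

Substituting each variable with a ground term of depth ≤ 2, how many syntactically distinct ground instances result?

4

Ground terms of depth ≤ 2:
  With no function symbols every ground term is a constant, so there are exactly 2 ground terms at every depth bound.
  N_0 = 2
  N_1 = 2
  N_2 = 2
  Explicitly: c, d.
So there are 2 ground terms available for substitution.
There are 2 variables to instantiate (w, v), each occurring in at least one literal, so different choices give different ground instances.
Number of ground instances = 2^2 = 4.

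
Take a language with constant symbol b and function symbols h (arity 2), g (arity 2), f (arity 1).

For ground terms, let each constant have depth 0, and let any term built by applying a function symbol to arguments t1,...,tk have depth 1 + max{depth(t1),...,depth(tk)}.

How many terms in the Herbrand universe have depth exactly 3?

Let N_k count ground terms of depth at most k. Each non-constant term of depth ≤ k is some function symbol applied to depth-≤(k−1) arguments, giving N_k = 1 + N_{k-1}^2 + N_{k-1}^2 + N_{k-1}.
N_0 = 1
N_1 = 1 + 1^2 + 1^2 + 1 = 4
N_2 = 1 + 4^2 + 4^2 + 4 = 37
N_3 = 1 + 37^2 + 37^2 + 37 = 2776
Terms of depth exactly 3: N_3 − N_2 = 2776 − 37 = 2739.

2739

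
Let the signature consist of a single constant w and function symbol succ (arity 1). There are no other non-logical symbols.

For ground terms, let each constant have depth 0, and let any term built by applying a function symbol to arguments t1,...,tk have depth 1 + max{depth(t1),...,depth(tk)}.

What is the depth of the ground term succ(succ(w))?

depth(succ(w)) = 1 + depth(w) = 1 + 0 = 1
depth(succ(succ(w))) = 1 + depth(succ(w)) = 1 + 1 = 2

2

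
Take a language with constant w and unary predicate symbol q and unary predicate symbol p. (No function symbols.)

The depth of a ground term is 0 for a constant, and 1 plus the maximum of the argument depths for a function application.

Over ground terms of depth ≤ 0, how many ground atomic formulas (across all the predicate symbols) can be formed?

First count ground terms of depth ≤ 0.
With no function symbols every ground term is a constant, so there is exactly 1 ground term at every depth bound.
N_0 = 1
Explicitly: w.
So |H| = 1.
For each predicate symbol, the number of ground atoms is |H| raised to its arity; summing:
  q: 1;  p: 1
Total ground atoms: 1 + 1 = 2.

2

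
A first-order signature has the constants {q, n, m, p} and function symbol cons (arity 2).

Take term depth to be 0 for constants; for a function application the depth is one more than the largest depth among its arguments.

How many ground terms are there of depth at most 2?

Count level by level. With function symbols cons/2, the terms of depth ≤ k are the 4 constants together with each function applied to depth-≤(k−1) tuples, so N_k = 4 + N_{k-1}^2.
N_0 = 4
N_1 = 4 + 4^2 = 20
N_2 = 4 + 20^2 = 404

404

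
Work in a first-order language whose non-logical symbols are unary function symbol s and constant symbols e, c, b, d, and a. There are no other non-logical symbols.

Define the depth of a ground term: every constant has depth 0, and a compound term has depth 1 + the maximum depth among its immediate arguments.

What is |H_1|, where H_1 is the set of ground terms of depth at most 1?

Let N_k = |{terms of depth ≤ k}|. Then N_0 = 5 and N_k = 5 + N_{k-1} for k ≥ 1 (one summand per function symbol, arity giving the exponent).
N_0 = 5
N_1 = 5 + 5 = 10
Explicitly: e, c, b, d, a, s(e), s(c), s(b), s(d), s(a).

10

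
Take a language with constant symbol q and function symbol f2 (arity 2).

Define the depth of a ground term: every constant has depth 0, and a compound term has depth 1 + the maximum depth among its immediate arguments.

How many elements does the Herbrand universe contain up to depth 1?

2

Write N_k for the number of ground terms of depth ≤ k. A term of depth ≤ k is either a constant or a function symbol applied to arguments of depth ≤ k−1, so N_k = 1 + N_{k-1}^2.
N_0 = 1
N_1 = 1 + 1^2 = 2
Explicitly: q, f2(q, q).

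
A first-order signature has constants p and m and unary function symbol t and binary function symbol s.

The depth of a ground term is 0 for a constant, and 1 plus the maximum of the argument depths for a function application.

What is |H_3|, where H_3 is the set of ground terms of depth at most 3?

Write N_k for the number of ground terms of depth ≤ k. A term of depth ≤ k is either a constant or a function symbol applied to arguments of depth ≤ k−1, so N_k = 2 + N_{k-1} + N_{k-1}^2.
N_0 = 2
N_1 = 2 + 2 + 2^2 = 8
N_2 = 2 + 8 + 8^2 = 74
N_3 = 2 + 74 + 74^2 = 5552

5552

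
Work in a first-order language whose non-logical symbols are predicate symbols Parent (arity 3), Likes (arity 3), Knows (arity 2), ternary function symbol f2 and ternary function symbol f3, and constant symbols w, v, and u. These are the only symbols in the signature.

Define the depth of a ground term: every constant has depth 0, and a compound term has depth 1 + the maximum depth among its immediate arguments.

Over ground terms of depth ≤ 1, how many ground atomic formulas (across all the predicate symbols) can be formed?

First count ground terms of depth ≤ 1.
Count level by level. With function symbols f2/3, f3/3, the terms of depth ≤ k are the 3 constants together with each function applied to depth-≤(k−1) tuples, so N_k = 3 + N_{k-1}^3 + N_{k-1}^3.
N_0 = 3
N_1 = 3 + 3^3 + 3^3 = 57
So |H| = 57.
A ground atom is a predicate applied to a tuple of terms from H, so the count is the sum over predicates of |H|^arity:
  Parent: 57^3 = 185193;  Likes: 57^3 = 185193;  Knows: 57^2 = 3249
Total ground atoms: 185193 + 185193 + 3249 = 373635.

373635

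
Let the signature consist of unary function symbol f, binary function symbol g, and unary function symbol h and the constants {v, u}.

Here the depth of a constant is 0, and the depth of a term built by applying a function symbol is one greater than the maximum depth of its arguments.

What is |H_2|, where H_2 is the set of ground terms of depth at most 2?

122

Let N_k = |{terms of depth ≤ k}|. Then N_0 = 2 and N_k = 2 + N_{k-1} + N_{k-1}^2 + N_{k-1} for k ≥ 1 (one summand per function symbol, arity giving the exponent).
N_0 = 2
N_1 = 2 + 2 + 2^2 + 2 = 10
N_2 = 2 + 10 + 10^2 + 10 = 122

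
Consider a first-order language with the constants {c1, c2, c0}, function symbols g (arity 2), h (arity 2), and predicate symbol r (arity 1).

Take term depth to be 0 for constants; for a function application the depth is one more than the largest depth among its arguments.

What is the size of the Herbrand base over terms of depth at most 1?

21

First count ground terms of depth ≤ 1.
Write N_k for the number of ground terms of depth ≤ k. A term of depth ≤ k is either a constant or a function symbol applied to arguments of depth ≤ k−1, so N_k = 3 + N_{k-1}^2 + N_{k-1}^2.
N_0 = 3
N_1 = 3 + 3^2 + 3^2 = 21
So |H| = 21.
For each predicate symbol, the number of ground atoms is |H| raised to its arity; summing:
  r: 21
Total ground atoms: 21.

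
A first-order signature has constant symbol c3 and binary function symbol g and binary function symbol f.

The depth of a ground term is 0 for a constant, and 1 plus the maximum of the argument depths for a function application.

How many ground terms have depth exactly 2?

16

Let N_k count ground terms of depth at most k. Each non-constant term of depth ≤ k is some function symbol applied to depth-≤(k−1) arguments, giving N_k = 1 + N_{k-1}^2 + N_{k-1}^2.
N_0 = 1
N_1 = 1 + 1^2 + 1^2 = 3
N_2 = 1 + 3^2 + 3^2 = 19
Terms of depth exactly 2: N_2 − N_1 = 19 − 3 = 16.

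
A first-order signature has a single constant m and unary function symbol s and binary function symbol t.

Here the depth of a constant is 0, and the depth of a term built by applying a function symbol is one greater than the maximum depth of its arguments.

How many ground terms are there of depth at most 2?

13

Let N_k = |{terms of depth ≤ k}|. Then N_0 = 1 and N_k = 1 + N_{k-1} + N_{k-1}^2 for k ≥ 1 (one summand per function symbol, arity giving the exponent).
N_0 = 1
N_1 = 1 + 1 + 1^2 = 3
N_2 = 1 + 3 + 3^2 = 13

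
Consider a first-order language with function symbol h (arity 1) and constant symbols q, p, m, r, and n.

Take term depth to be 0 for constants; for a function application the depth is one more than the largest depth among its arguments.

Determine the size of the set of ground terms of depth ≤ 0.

Let N_k count ground terms of depth at most k. Each non-constant term of depth ≤ k is some function symbol applied to depth-≤(k−1) arguments, giving N_k = 5 + N_{k-1}.
N_0 = 5

5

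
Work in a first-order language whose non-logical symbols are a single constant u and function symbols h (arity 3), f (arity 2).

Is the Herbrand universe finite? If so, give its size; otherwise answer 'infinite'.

The signature has at least one function symbol (h, arity 3) and at least one constant (u).
Iterating h gives infinitely many distinct ground terms: u, h(u, u, u), h(h(u, u, u), h(u, u, u), h(u, u, u)), ...
So the Herbrand universe is infinite.

infinite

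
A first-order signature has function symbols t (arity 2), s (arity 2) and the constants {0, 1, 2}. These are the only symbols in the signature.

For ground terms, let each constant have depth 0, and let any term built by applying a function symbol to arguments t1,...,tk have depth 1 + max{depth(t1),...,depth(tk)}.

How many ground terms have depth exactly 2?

Write N_k for the number of ground terms of depth ≤ k. A term of depth ≤ k is either a constant or a function symbol applied to arguments of depth ≤ k−1, so N_k = 3 + N_{k-1}^2 + N_{k-1}^2.
N_0 = 3
N_1 = 3 + 3^2 + 3^2 = 21
N_2 = 3 + 21^2 + 21^2 = 885
Terms of depth exactly 2: N_2 − N_1 = 885 − 21 = 864.

864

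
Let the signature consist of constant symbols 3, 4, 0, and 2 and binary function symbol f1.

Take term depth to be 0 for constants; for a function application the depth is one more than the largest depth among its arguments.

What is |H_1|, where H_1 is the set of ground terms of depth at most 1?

20

If N_k denotes the number of depth-≤k ground terms, the 4 constants give N_0 = 4, and each function symbol of arity r contributes N_{k-1}^r new terms at level k: N_k = 4 + N_{k-1}^2.
N_0 = 4
N_1 = 4 + 4^2 = 20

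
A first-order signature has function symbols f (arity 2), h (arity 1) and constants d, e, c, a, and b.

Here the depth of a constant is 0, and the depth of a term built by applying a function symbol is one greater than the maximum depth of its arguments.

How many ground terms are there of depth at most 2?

1265

Let N_k count ground terms of depth at most k. Each non-constant term of depth ≤ k is some function symbol applied to depth-≤(k−1) arguments, giving N_k = 5 + N_{k-1}^2 + N_{k-1}.
N_0 = 5
N_1 = 5 + 5^2 + 5 = 35
N_2 = 5 + 35^2 + 35 = 1265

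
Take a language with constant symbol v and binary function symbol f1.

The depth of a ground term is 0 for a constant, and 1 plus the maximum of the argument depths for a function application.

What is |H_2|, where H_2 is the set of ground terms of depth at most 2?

If N_k denotes the number of depth-≤k ground terms, the 1 constant gives N_0 = 1, and each function symbol of arity r contributes N_{k-1}^r new terms at level k: N_k = 1 + N_{k-1}^2.
N_0 = 1
N_1 = 1 + 1^2 = 2
N_2 = 1 + 2^2 = 5
Explicitly: v, f1(v, v), f1(v, f1(v, v)), f1(f1(v, v), v), f1(f1(v, v), f1(v, v)).

5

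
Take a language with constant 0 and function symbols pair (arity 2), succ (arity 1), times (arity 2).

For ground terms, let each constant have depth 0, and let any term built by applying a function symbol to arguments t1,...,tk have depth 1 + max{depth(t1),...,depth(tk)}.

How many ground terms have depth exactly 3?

2739

Count level by level. With function symbols pair/2, succ/1, times/2, the terms of depth ≤ k are the 1 constant together with each function applied to depth-≤(k−1) tuples, so N_k = 1 + N_{k-1}^2 + N_{k-1} + N_{k-1}^2.
N_0 = 1
N_1 = 1 + 1^2 + 1 + 1^2 = 4
N_2 = 1 + 4^2 + 4 + 4^2 = 37
N_3 = 1 + 37^2 + 37 + 37^2 = 2776
Terms of depth exactly 3: N_3 − N_2 = 2776 − 37 = 2739.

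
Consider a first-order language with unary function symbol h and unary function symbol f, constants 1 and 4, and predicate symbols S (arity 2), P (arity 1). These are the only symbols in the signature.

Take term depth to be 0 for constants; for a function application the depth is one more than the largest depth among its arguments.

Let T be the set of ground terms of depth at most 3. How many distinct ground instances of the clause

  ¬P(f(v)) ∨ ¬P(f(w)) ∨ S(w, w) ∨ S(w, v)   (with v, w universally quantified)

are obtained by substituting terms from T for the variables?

Ground terms of depth ≤ 3:
  If N_k denotes the number of depth-≤k ground terms, the 2 constants give N_0 = 2, and each function symbol of arity r contributes N_{k-1}^r new terms at level k: N_k = 2 + N_{k-1} + N_{k-1}.
  N_0 = 2
  N_1 = 2 + 2 + 2 = 6
  N_2 = 2 + 6 + 6 = 14
  N_3 = 2 + 14 + 14 = 30
So there are 30 ground terms available for substitution.
The clause has 2 distinct variables (v, w), each appearing in the body. In the free term algebra distinct substitutions yield syntactically distinct ground instances.
Number of ground instances = 30^2 = 900.

900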